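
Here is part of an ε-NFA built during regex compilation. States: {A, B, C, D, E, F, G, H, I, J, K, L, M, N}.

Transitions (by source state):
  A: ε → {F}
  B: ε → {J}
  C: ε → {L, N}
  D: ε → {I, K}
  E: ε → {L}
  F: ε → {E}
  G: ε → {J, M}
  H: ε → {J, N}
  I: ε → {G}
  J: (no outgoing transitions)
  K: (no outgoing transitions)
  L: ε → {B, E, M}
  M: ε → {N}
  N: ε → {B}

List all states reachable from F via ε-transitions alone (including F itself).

{B, E, F, J, L, M, N}

Start with {F}.
From F via ε: add E.
From E via ε: add L.
From L via ε: add B, M.
From B via ε: add J.
From M via ε: add N.
No new states can be added; the closed set is {B, E, F, J, L, M, N}.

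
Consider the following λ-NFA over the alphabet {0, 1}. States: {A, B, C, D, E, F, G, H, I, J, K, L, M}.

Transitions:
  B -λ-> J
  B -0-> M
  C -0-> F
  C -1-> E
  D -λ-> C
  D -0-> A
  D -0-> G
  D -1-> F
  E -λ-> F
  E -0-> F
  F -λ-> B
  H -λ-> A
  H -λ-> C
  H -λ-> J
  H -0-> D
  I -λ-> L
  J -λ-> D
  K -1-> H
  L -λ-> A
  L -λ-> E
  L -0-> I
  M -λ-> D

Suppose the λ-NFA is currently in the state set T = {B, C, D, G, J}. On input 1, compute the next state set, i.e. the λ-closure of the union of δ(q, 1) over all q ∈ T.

{B, C, D, E, F, J}

C on 1 → {E}.
D on 1 → {F}.
No 1-transition from B, G, J.
Union after reading 1: {E, F}.
Now take the λ-closure:
From F via λ: add B.
From B via λ: add J.
From J via λ: add D.
From D via λ: add C.
No new states can be added; the closed set is {B, C, D, E, F, J}.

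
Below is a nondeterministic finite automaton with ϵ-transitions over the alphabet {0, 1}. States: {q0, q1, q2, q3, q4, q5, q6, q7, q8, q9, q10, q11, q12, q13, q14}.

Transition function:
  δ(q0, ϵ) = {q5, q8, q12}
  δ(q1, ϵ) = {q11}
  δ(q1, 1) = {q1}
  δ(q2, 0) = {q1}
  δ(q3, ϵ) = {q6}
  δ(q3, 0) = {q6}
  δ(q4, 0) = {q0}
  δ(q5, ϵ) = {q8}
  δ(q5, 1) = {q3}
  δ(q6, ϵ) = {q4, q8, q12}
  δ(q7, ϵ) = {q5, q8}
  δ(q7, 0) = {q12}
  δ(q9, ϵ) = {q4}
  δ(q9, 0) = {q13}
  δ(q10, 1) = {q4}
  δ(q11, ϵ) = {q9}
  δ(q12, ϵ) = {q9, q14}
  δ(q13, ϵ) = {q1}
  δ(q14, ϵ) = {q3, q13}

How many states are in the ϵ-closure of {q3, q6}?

Start with {q3, q6}.
From q6 via ϵ: add q4, q8, q12.
From q12 via ϵ: add q9, q14.
From q14 via ϵ: add q13.
From q13 via ϵ: add q1.
From q1 via ϵ: add q11.
ϵ-closure = {q1, q3, q4, q6, q8, q9, q11, q12, q13, q14}, which has 10 states.

10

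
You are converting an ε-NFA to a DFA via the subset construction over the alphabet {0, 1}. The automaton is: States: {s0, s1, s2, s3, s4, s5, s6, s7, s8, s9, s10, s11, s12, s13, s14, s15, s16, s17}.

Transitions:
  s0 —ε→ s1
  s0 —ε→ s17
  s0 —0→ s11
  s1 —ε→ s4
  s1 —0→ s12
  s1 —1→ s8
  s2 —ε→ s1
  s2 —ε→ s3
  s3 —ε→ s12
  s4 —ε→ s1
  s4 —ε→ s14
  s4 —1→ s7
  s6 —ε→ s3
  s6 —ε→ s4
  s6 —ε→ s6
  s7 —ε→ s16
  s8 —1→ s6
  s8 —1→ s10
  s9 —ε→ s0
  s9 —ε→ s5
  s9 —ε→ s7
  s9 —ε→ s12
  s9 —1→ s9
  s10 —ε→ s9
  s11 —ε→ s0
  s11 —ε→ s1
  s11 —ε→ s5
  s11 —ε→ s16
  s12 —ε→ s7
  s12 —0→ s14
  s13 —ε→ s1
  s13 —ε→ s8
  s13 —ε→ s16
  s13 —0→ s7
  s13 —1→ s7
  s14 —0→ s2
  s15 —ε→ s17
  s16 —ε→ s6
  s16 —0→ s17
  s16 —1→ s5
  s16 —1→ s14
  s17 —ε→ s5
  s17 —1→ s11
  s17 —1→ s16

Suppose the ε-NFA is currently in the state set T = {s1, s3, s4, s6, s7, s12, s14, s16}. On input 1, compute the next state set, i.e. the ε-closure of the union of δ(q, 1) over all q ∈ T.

{s1, s3, s4, s5, s6, s7, s8, s12, s14, s16}

s1 on 1 → {s8}.
s4 on 1 → {s7}.
s16 on 1 → {s5, s14}.
No 1-transition from s3, s6, s7, s12, s14.
Union after reading 1: {s5, s7, s8, s14}.
Now take the ε-closure:
From s7 via ε: add s16.
From s16 via ε: add s6.
From s6 via ε: add s3, s4.
From s3 via ε: add s12.
From s4 via ε: add s1.
No new states can be added; the closed set is {s1, s3, s4, s5, s6, s7, s8, s12, s14, s16}.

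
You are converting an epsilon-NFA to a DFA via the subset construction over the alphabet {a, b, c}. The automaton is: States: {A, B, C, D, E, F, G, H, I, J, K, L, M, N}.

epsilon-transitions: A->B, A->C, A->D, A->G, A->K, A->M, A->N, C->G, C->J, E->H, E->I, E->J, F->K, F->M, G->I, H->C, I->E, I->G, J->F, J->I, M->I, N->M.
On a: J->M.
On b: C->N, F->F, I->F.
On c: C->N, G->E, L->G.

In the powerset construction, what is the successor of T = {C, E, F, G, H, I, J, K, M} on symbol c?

{C, E, F, G, H, I, J, K, M, N}

C on c → {N}.
G on c → {E}.
No c-transition from E, F, H, I, J, K, M.
Union after reading c: {E, N}.
Now take the epsilon-closure:
From E via epsilon: add H, I, J.
From N via epsilon: add M.
From H via epsilon: add C.
From I via epsilon: add G.
From J via epsilon: add F.
From F via epsilon: add K.
No new states can be added; the closed set is {C, E, F, G, H, I, J, K, M, N}.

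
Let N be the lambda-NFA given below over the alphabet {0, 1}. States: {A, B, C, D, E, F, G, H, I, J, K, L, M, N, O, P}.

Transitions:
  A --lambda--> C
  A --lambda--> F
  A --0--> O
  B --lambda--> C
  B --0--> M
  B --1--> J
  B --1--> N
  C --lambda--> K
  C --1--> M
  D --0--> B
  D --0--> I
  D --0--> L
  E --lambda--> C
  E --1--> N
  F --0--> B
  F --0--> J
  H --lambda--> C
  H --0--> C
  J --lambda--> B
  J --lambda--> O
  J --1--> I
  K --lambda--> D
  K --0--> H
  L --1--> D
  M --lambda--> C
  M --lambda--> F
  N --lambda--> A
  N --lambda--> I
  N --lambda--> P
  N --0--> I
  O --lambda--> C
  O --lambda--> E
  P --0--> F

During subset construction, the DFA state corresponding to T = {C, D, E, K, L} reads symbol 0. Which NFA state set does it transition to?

D on 0 → {B, I, L}.
K on 0 → {H}.
No 0-transition from C, E, L.
Union after reading 0: {B, H, I, L}.
Now take the lambda-closure:
From B via lambda: add C.
From C via lambda: add K.
From K via lambda: add D.
No new states can be added; the closed set is {B, C, D, H, I, K, L}.

{B, C, D, H, I, K, L}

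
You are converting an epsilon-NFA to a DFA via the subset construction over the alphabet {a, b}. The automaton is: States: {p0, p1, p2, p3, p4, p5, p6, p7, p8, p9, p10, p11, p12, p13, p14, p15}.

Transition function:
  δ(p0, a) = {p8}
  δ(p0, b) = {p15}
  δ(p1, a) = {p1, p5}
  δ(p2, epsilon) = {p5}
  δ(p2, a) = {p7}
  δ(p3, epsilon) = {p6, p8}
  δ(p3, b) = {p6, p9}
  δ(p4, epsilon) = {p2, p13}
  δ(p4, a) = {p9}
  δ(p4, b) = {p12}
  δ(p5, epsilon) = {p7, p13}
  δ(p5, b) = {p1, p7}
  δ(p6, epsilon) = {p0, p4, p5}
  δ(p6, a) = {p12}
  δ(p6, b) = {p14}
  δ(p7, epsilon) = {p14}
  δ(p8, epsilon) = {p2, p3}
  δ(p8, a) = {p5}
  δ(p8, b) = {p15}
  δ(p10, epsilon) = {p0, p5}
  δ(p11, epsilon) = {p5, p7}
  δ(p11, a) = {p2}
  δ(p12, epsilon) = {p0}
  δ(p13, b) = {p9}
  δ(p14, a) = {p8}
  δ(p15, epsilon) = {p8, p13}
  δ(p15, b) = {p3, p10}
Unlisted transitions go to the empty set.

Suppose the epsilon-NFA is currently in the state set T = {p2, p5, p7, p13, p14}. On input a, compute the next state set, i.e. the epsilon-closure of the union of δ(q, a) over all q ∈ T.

p2 on a → {p7}.
p14 on a → {p8}.
No a-transition from p5, p7, p13.
Union after reading a: {p7, p8}.
Now take the epsilon-closure:
From p7 via epsilon: add p14.
From p8 via epsilon: add p2, p3.
From p2 via epsilon: add p5.
From p3 via epsilon: add p6.
From p5 via epsilon: add p13.
From p6 via epsilon: add p0, p4.
No new states can be added; the closed set is {p0, p2, p3, p4, p5, p6, p7, p8, p13, p14}.

{p0, p2, p3, p4, p5, p6, p7, p8, p13, p14}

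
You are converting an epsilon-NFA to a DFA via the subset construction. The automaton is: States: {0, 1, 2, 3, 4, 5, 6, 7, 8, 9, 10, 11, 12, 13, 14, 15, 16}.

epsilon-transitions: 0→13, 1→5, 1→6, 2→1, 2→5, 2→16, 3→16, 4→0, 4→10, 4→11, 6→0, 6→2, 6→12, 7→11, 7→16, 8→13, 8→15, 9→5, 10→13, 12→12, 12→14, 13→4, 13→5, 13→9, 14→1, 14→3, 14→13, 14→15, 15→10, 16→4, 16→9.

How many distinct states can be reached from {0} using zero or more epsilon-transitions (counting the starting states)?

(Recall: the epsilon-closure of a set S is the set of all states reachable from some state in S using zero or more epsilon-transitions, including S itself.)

Start with {0}.
From 0 via epsilon: add 13.
From 13 via epsilon: add 4, 5, 9.
From 4 via epsilon: add 10, 11.
epsilon-closure = {0, 4, 5, 9, 10, 11, 13}, which has 7 states.

7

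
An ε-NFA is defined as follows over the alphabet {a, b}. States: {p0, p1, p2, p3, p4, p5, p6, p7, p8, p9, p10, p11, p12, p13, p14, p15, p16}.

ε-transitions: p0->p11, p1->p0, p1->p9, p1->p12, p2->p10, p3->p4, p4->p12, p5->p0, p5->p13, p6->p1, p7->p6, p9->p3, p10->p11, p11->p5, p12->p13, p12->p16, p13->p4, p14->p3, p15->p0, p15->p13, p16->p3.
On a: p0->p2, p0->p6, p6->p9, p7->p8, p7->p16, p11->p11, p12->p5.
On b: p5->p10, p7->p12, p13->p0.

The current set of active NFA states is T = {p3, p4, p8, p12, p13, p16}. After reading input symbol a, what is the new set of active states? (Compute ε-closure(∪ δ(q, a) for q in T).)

{p0, p3, p4, p5, p11, p12, p13, p16}

p12 on a → {p5}.
No a-transition from p3, p4, p8, p13, p16.
Union after reading a: {p5}.
Now take the ε-closure:
From p5 via ε: add p0, p13.
From p0 via ε: add p11.
From p13 via ε: add p4.
From p4 via ε: add p12.
From p12 via ε: add p16.
From p16 via ε: add p3.
No new states can be added; the closed set is {p0, p3, p4, p5, p11, p12, p13, p16}.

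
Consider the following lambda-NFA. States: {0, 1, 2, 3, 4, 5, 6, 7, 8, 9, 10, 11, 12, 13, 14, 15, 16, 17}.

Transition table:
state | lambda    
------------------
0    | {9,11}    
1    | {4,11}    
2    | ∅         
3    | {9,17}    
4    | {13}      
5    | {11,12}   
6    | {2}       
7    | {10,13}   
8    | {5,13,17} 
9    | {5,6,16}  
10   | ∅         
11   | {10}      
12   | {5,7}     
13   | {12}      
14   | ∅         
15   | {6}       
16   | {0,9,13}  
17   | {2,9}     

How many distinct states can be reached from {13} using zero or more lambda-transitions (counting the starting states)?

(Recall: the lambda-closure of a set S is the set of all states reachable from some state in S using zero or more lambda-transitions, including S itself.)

Start with {13}.
From 13 via lambda: add 12.
From 12 via lambda: add 5, 7.
From 5 via lambda: add 11.
From 7 via lambda: add 10.
lambda-closure = {5, 7, 10, 11, 12, 13}, which has 6 states.

6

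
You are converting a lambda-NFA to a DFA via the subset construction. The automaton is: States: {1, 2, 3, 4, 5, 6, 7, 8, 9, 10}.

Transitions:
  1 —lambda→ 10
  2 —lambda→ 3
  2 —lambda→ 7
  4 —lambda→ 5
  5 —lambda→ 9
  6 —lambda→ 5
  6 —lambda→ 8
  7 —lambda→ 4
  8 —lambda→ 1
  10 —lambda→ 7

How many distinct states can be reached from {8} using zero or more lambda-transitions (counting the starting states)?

Start with {8}.
From 8 via lambda: add 1.
From 1 via lambda: add 10.
From 10 via lambda: add 7.
From 7 via lambda: add 4.
From 4 via lambda: add 5.
From 5 via lambda: add 9.
lambda-closure = {1, 4, 5, 7, 8, 9, 10}, which has 7 states.

7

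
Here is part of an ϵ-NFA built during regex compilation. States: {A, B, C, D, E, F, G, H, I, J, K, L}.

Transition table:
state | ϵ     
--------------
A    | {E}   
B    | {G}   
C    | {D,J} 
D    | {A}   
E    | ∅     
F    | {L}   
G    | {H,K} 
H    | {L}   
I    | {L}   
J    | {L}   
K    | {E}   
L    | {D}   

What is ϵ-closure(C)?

{A, C, D, E, J, L}

Start with {C}.
From C via ϵ: add D, J.
From D via ϵ: add A.
From J via ϵ: add L.
From A via ϵ: add E.
No new states can be added; the closed set is {A, C, D, E, J, L}.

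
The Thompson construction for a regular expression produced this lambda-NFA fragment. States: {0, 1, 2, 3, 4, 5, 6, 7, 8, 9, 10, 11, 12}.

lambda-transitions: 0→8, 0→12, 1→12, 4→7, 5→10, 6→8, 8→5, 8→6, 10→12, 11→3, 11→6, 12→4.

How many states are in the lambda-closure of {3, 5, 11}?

Start with {3, 5, 11}.
From 5 via lambda: add 10.
From 11 via lambda: add 6.
From 6 via lambda: add 8.
From 10 via lambda: add 12.
From 12 via lambda: add 4.
From 4 via lambda: add 7.
lambda-closure = {3, 4, 5, 6, 7, 8, 10, 11, 12}, which has 9 states.

9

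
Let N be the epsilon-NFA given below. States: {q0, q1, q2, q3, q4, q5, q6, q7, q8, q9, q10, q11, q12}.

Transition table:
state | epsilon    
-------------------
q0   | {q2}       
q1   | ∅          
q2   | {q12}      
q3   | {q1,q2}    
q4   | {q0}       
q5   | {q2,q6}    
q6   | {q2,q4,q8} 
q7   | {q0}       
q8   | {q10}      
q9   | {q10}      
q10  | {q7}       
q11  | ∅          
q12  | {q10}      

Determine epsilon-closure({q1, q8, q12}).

{q0, q1, q2, q7, q8, q10, q12}

Start with {q1, q8, q12}.
From q8 via epsilon: add q10.
From q10 via epsilon: add q7.
From q7 via epsilon: add q0.
From q0 via epsilon: add q2.
No new states can be added; the closed set is {q0, q1, q2, q7, q8, q10, q12}.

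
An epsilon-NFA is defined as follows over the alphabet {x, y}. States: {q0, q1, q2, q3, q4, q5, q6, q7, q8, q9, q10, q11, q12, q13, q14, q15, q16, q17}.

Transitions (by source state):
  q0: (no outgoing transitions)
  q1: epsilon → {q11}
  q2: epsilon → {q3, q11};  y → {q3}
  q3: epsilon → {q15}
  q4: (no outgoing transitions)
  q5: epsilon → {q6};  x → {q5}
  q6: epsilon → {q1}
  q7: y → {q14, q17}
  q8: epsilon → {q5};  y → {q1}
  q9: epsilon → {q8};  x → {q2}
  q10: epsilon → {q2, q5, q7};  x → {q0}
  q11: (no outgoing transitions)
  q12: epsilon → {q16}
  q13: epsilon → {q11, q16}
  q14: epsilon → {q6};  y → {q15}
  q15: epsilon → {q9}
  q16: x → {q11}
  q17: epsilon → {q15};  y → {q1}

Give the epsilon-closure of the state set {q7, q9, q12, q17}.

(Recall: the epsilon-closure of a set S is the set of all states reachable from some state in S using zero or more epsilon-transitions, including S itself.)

{q1, q5, q6, q7, q8, q9, q11, q12, q15, q16, q17}

Start with {q7, q9, q12, q17}.
From q9 via epsilon: add q8.
From q12 via epsilon: add q16.
From q17 via epsilon: add q15.
From q8 via epsilon: add q5.
From q5 via epsilon: add q6.
From q6 via epsilon: add q1.
From q1 via epsilon: add q11.
No new states can be added; the closed set is {q1, q5, q6, q7, q8, q9, q11, q12, q15, q16, q17}.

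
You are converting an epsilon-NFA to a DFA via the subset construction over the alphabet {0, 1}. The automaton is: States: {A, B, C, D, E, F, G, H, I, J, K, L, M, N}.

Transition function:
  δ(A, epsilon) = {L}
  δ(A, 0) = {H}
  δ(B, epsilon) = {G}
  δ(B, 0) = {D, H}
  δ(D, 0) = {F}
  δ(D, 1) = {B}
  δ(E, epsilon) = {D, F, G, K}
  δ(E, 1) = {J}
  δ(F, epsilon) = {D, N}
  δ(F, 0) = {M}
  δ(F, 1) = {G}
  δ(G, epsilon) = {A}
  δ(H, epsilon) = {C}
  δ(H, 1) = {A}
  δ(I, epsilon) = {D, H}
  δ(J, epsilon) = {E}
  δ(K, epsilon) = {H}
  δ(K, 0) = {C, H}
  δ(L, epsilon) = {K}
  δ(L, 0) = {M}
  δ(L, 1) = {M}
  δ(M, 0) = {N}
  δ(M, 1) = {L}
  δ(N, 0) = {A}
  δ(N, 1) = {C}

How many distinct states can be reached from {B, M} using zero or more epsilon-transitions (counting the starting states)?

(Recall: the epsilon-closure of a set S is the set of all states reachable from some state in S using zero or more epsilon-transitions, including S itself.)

Start with {B, M}.
From B via epsilon: add G.
From G via epsilon: add A.
From A via epsilon: add L.
From L via epsilon: add K.
From K via epsilon: add H.
From H via epsilon: add C.
epsilon-closure = {A, B, C, G, H, K, L, M}, which has 8 states.

8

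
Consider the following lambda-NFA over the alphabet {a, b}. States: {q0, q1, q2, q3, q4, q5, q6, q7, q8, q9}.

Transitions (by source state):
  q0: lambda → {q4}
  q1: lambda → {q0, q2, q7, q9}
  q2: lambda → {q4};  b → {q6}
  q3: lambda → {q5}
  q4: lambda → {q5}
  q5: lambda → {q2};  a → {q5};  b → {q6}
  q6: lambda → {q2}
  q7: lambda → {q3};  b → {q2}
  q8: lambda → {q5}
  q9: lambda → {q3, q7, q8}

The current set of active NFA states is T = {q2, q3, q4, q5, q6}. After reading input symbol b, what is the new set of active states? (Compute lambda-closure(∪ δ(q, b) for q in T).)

q2 on b → {q6}.
q5 on b → {q6}.
No b-transition from q3, q4, q6.
Union after reading b: {q6}.
Now take the lambda-closure:
From q6 via lambda: add q2.
From q2 via lambda: add q4.
From q4 via lambda: add q5.
No new states can be added; the closed set is {q2, q4, q5, q6}.

{q2, q4, q5, q6}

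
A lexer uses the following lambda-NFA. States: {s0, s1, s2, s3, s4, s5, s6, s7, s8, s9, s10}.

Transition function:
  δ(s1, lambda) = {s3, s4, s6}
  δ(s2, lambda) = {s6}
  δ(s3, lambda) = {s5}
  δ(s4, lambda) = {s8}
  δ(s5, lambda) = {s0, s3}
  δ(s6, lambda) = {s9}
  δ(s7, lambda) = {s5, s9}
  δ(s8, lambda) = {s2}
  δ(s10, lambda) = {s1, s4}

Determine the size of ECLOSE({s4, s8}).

Start with {s4, s8}.
From s8 via lambda: add s2.
From s2 via lambda: add s6.
From s6 via lambda: add s9.
lambda-closure = {s2, s4, s6, s8, s9}, which has 5 states.

5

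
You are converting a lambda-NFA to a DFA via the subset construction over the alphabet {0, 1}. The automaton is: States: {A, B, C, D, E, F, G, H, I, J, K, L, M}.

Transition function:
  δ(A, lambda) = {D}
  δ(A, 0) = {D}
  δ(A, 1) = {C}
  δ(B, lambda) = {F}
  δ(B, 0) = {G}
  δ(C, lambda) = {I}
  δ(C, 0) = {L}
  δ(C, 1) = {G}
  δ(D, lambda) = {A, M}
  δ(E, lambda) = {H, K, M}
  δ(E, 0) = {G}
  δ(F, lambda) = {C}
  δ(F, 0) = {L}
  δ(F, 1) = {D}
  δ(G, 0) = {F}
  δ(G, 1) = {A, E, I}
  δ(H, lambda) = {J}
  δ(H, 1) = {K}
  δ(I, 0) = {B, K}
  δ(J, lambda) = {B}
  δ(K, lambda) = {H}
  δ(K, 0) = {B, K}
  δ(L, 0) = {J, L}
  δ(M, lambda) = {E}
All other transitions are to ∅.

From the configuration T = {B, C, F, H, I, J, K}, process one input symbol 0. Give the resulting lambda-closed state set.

{B, C, F, G, H, I, J, K, L}

B on 0 → {G}.
C on 0 → {L}.
F on 0 → {L}.
I on 0 → {B, K}.
K on 0 → {B, K}.
No 0-transition from H, J.
Union after reading 0: {B, G, K, L}.
Now take the lambda-closure:
From B via lambda: add F.
From K via lambda: add H.
From F via lambda: add C.
From H via lambda: add J.
From C via lambda: add I.
No new states can be added; the closed set is {B, C, F, G, H, I, J, K, L}.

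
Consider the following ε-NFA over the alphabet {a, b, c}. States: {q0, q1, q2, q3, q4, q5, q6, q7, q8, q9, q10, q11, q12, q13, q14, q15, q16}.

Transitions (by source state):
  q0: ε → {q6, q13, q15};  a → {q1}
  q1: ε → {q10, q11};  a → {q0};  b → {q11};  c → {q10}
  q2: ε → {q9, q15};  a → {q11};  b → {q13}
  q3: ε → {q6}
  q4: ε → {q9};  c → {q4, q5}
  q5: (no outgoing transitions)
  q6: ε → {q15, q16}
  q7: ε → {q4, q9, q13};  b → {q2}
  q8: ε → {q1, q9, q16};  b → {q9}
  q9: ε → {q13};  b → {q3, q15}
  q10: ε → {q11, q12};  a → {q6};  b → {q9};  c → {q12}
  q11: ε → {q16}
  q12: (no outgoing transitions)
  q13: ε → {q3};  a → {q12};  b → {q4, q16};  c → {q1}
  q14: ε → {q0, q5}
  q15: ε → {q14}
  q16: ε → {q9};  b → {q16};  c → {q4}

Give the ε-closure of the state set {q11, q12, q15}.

Start with {q11, q12, q15}.
From q11 via ε: add q16.
From q15 via ε: add q14.
From q14 via ε: add q0, q5.
From q16 via ε: add q9.
From q0 via ε: add q6, q13.
From q13 via ε: add q3.
No new states can be added; the closed set is {q0, q3, q5, q6, q9, q11, q12, q13, q14, q15, q16}.

{q0, q3, q5, q6, q9, q11, q12, q13, q14, q15, q16}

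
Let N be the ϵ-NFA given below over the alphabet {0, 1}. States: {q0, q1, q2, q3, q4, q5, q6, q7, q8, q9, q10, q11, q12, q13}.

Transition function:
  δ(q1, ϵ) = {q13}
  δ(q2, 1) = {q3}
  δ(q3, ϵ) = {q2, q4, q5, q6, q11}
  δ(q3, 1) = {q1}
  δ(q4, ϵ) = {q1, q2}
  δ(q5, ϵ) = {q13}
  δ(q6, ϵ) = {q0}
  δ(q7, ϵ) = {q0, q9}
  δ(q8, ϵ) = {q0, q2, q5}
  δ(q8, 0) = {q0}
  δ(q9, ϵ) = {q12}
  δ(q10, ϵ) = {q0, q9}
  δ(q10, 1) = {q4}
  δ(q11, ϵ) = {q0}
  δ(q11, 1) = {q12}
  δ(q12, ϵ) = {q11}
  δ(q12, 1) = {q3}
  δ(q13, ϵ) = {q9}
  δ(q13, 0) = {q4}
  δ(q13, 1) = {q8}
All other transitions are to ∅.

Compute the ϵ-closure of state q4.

{q0, q1, q2, q4, q9, q11, q12, q13}

Start with {q4}.
From q4 via ϵ: add q1, q2.
From q1 via ϵ: add q13.
From q13 via ϵ: add q9.
From q9 via ϵ: add q12.
From q12 via ϵ: add q11.
From q11 via ϵ: add q0.
No new states can be added; the closed set is {q0, q1, q2, q4, q9, q11, q12, q13}.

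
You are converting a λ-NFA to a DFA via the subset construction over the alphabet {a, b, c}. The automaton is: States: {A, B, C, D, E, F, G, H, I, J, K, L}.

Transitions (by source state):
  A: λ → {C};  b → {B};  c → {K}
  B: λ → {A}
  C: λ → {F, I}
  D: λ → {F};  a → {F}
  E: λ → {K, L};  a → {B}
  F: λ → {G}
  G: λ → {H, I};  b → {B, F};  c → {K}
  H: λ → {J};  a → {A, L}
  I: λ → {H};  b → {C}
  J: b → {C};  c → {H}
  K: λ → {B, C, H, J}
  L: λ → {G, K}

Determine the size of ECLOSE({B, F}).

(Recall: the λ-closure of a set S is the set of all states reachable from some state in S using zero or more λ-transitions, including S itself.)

Start with {B, F}.
From B via λ: add A.
From F via λ: add G.
From A via λ: add C.
From G via λ: add H, I.
From H via λ: add J.
λ-closure = {A, B, C, F, G, H, I, J}, which has 8 states.

8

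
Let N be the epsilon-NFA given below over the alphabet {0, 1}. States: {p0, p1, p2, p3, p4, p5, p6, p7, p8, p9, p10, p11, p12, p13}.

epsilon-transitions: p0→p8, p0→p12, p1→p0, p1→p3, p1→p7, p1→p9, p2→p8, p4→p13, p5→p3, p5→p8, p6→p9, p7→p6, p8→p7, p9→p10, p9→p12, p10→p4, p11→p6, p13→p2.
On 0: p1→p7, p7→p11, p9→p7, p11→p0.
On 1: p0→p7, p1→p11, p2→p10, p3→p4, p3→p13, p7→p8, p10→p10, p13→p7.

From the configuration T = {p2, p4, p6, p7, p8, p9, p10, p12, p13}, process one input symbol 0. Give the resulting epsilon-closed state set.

p7 on 0 → {p11}.
p9 on 0 → {p7}.
No 0-transition from p2, p4, p6, p8, p10, p12, p13.
Union after reading 0: {p7, p11}.
Now take the epsilon-closure:
From p7 via epsilon: add p6.
From p6 via epsilon: add p9.
From p9 via epsilon: add p10, p12.
From p10 via epsilon: add p4.
From p4 via epsilon: add p13.
From p13 via epsilon: add p2.
From p2 via epsilon: add p8.
No new states can be added; the closed set is {p2, p4, p6, p7, p8, p9, p10, p11, p12, p13}.

{p2, p4, p6, p7, p8, p9, p10, p11, p12, p13}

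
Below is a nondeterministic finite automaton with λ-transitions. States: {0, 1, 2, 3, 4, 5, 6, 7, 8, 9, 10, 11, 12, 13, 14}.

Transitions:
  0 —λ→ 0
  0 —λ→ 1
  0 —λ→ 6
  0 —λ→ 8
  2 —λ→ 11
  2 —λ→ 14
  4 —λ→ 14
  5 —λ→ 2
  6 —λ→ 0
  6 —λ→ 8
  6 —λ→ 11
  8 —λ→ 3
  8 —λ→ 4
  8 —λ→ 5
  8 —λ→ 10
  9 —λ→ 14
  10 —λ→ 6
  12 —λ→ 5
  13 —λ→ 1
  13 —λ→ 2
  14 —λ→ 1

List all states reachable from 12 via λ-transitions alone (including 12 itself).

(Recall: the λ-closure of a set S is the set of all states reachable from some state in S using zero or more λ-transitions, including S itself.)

{1, 2, 5, 11, 12, 14}

Start with {12}.
From 12 via λ: add 5.
From 5 via λ: add 2.
From 2 via λ: add 11, 14.
From 14 via λ: add 1.
No new states can be added; the closed set is {1, 2, 5, 11, 12, 14}.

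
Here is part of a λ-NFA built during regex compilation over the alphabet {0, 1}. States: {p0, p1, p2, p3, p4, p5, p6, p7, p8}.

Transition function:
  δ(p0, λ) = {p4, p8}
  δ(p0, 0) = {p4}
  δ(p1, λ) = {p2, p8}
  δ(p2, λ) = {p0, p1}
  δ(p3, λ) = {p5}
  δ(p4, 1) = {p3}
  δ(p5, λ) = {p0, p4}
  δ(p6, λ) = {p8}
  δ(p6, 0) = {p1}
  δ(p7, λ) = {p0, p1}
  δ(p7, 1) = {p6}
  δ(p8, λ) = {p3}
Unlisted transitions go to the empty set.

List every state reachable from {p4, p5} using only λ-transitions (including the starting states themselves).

Start with {p4, p5}.
From p5 via λ: add p0.
From p0 via λ: add p8.
From p8 via λ: add p3.
No new states can be added; the closed set is {p0, p3, p4, p5, p8}.

{p0, p3, p4, p5, p8}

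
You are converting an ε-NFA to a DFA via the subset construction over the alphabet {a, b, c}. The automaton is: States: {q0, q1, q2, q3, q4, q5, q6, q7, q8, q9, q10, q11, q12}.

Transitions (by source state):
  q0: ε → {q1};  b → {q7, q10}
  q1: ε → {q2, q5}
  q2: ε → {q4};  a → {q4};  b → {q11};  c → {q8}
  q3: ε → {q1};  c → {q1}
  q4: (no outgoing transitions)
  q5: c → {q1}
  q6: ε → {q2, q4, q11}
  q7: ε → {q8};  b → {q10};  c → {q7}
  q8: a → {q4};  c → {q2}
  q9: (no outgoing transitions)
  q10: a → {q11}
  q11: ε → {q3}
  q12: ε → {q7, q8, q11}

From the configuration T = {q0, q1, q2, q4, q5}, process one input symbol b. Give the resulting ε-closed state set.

q0 on b → {q7, q10}.
q2 on b → {q11}.
No b-transition from q1, q4, q5.
Union after reading b: {q7, q10, q11}.
Now take the ε-closure:
From q7 via ε: add q8.
From q11 via ε: add q3.
From q3 via ε: add q1.
From q1 via ε: add q2, q5.
From q2 via ε: add q4.
No new states can be added; the closed set is {q1, q2, q3, q4, q5, q7, q8, q10, q11}.

{q1, q2, q3, q4, q5, q7, q8, q10, q11}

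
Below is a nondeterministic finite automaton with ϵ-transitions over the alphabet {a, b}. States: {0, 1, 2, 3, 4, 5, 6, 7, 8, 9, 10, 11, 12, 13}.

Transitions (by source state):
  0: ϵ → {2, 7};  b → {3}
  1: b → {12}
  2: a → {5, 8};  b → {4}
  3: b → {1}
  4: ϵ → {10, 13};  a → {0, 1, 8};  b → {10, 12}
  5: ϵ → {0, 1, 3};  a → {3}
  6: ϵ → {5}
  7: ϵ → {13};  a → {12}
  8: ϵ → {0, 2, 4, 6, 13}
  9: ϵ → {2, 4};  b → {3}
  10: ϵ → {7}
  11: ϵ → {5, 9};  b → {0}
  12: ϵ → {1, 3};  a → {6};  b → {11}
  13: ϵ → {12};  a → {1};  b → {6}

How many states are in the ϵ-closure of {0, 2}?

Start with {0, 2}.
From 0 via ϵ: add 7.
From 7 via ϵ: add 13.
From 13 via ϵ: add 12.
From 12 via ϵ: add 1, 3.
ϵ-closure = {0, 1, 2, 3, 7, 12, 13}, which has 7 states.

7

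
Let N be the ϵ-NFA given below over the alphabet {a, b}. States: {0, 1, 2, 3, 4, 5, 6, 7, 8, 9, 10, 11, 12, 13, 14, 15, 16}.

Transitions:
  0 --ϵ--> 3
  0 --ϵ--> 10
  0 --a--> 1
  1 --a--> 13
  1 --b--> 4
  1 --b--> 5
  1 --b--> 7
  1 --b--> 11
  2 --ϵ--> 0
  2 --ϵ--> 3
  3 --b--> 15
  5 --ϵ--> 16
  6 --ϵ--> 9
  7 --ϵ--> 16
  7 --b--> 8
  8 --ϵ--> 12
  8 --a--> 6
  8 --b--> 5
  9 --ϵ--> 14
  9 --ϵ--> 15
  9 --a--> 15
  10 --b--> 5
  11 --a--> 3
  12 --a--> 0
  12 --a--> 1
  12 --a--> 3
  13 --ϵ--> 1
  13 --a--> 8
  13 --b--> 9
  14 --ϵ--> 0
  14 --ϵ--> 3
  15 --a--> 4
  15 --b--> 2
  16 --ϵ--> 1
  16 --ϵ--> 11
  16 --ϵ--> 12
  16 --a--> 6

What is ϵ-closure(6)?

Start with {6}.
From 6 via ϵ: add 9.
From 9 via ϵ: add 14, 15.
From 14 via ϵ: add 0, 3.
From 0 via ϵ: add 10.
No new states can be added; the closed set is {0, 3, 6, 9, 10, 14, 15}.

{0, 3, 6, 9, 10, 14, 15}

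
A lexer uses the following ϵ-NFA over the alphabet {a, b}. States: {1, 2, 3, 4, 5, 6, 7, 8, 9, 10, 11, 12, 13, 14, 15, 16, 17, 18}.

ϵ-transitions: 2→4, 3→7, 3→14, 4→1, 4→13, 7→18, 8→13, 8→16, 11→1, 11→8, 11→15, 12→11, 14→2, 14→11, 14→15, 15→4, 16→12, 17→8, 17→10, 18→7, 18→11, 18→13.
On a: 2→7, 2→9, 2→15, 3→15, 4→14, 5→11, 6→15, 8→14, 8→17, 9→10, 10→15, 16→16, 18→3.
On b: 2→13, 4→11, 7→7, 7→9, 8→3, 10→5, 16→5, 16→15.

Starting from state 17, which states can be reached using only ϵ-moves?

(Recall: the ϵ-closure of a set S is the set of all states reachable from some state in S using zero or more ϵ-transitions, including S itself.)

Start with {17}.
From 17 via ϵ: add 8, 10.
From 8 via ϵ: add 13, 16.
From 16 via ϵ: add 12.
From 12 via ϵ: add 11.
From 11 via ϵ: add 1, 15.
From 15 via ϵ: add 4.
No new states can be added; the closed set is {1, 4, 8, 10, 11, 12, 13, 15, 16, 17}.

{1, 4, 8, 10, 11, 12, 13, 15, 16, 17}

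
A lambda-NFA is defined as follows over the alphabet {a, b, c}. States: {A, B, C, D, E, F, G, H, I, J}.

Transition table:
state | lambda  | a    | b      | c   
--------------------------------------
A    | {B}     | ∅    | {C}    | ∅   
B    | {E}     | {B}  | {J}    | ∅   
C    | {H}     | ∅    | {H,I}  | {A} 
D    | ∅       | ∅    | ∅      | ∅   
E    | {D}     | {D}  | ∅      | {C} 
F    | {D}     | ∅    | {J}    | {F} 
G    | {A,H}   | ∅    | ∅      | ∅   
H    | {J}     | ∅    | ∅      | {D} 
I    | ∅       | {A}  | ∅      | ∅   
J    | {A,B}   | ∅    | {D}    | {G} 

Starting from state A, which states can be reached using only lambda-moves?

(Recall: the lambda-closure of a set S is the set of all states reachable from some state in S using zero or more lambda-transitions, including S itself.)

{A, B, D, E}

Start with {A}.
From A via lambda: add B.
From B via lambda: add E.
From E via lambda: add D.
No new states can be added; the closed set is {A, B, D, E}.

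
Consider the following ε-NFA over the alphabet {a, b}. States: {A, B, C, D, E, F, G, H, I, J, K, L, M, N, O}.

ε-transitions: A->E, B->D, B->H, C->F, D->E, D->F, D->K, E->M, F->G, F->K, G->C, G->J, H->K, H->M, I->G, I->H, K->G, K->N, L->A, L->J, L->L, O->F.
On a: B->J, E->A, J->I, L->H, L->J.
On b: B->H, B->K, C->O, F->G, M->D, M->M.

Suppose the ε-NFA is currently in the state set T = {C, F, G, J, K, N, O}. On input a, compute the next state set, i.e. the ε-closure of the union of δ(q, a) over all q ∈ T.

{C, F, G, H, I, J, K, M, N}

J on a → {I}.
No a-transition from C, F, G, K, N, O.
Union after reading a: {I}.
Now take the ε-closure:
From I via ε: add G, H.
From G via ε: add C, J.
From H via ε: add K, M.
From C via ε: add F.
From K via ε: add N.
No new states can be added; the closed set is {C, F, G, H, I, J, K, M, N}.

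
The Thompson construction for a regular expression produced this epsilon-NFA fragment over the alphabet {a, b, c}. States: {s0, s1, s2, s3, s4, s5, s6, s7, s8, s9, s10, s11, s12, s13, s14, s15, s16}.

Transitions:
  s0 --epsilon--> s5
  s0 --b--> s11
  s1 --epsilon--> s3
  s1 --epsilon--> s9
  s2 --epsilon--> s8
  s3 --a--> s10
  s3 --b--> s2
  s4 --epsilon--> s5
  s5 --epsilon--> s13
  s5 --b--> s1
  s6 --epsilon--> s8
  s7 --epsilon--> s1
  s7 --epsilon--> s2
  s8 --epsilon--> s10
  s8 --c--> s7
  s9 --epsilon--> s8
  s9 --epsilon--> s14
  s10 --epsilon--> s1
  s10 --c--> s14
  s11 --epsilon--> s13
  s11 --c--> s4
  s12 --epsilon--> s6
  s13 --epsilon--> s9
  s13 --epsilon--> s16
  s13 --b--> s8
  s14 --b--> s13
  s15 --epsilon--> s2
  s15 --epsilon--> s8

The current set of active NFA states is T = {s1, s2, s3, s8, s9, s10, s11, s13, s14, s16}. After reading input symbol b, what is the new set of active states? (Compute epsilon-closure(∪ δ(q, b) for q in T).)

s3 on b → {s2}.
s13 on b → {s8}.
s14 on b → {s13}.
No b-transition from s1, s2, s8, s9, s10, s11, s16.
Union after reading b: {s2, s8, s13}.
Now take the epsilon-closure:
From s8 via epsilon: add s10.
From s13 via epsilon: add s9, s16.
From s9 via epsilon: add s14.
From s10 via epsilon: add s1.
From s1 via epsilon: add s3.
No new states can be added; the closed set is {s1, s2, s3, s8, s9, s10, s13, s14, s16}.

{s1, s2, s3, s8, s9, s10, s13, s14, s16}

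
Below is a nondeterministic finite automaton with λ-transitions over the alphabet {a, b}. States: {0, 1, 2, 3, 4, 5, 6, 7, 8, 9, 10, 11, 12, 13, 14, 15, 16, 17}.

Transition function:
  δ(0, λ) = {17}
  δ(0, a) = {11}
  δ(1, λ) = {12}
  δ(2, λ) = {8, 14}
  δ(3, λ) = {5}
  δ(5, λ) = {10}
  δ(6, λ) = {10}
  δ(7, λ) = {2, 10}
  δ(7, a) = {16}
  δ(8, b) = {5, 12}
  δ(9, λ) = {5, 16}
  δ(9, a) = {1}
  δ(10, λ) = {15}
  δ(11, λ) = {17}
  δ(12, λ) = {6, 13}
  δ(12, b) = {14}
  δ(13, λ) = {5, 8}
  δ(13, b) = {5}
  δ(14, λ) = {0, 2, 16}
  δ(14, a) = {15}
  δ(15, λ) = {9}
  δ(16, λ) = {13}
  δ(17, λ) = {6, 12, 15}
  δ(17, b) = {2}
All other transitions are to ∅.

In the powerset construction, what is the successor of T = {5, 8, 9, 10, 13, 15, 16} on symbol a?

{1, 5, 6, 8, 9, 10, 12, 13, 15, 16}

9 on a → {1}.
No a-transition from 5, 8, 10, 13, 15, 16.
Union after reading a: {1}.
Now take the λ-closure:
From 1 via λ: add 12.
From 12 via λ: add 6, 13.
From 6 via λ: add 10.
From 13 via λ: add 5, 8.
From 10 via λ: add 15.
From 15 via λ: add 9.
From 9 via λ: add 16.
No new states can be added; the closed set is {1, 5, 6, 8, 9, 10, 12, 13, 15, 16}.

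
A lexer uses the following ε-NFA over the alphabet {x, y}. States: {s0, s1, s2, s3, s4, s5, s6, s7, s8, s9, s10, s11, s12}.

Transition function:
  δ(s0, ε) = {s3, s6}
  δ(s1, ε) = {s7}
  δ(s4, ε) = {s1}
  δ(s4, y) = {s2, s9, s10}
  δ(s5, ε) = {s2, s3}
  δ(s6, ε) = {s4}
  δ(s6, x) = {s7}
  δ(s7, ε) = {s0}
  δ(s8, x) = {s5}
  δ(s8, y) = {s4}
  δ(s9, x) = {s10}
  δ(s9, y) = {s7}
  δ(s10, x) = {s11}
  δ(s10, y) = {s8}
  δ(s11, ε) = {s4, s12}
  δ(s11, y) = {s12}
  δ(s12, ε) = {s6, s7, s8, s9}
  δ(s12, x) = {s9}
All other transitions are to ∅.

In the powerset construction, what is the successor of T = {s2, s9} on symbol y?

{s0, s1, s3, s4, s6, s7}

s9 on y → {s7}.
No y-transition from s2.
Union after reading y: {s7}.
Now take the ε-closure:
From s7 via ε: add s0.
From s0 via ε: add s3, s6.
From s6 via ε: add s4.
From s4 via ε: add s1.
No new states can be added; the closed set is {s0, s1, s3, s4, s6, s7}.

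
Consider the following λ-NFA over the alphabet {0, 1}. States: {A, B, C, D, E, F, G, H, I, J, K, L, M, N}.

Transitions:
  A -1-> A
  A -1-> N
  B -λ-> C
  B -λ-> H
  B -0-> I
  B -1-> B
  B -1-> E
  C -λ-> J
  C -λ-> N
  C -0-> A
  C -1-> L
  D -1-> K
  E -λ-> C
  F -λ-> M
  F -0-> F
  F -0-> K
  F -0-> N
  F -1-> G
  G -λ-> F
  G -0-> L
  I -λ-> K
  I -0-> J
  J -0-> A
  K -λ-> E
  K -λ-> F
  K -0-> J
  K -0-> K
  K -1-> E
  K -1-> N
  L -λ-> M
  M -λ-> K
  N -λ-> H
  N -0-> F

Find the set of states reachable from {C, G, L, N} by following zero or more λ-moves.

{C, E, F, G, H, J, K, L, M, N}

Start with {C, G, L, N}.
From C via λ: add J.
From G via λ: add F.
From L via λ: add M.
From N via λ: add H.
From M via λ: add K.
From K via λ: add E.
No new states can be added; the closed set is {C, E, F, G, H, J, K, L, M, N}.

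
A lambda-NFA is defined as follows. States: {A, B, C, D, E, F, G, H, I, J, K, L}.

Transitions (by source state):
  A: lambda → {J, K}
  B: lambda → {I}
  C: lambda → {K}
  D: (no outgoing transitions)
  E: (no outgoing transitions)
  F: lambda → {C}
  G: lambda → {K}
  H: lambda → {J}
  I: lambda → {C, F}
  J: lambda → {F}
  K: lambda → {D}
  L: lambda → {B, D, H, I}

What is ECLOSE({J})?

{C, D, F, J, K}

Start with {J}.
From J via lambda: add F.
From F via lambda: add C.
From C via lambda: add K.
From K via lambda: add D.
No new states can be added; the closed set is {C, D, F, J, K}.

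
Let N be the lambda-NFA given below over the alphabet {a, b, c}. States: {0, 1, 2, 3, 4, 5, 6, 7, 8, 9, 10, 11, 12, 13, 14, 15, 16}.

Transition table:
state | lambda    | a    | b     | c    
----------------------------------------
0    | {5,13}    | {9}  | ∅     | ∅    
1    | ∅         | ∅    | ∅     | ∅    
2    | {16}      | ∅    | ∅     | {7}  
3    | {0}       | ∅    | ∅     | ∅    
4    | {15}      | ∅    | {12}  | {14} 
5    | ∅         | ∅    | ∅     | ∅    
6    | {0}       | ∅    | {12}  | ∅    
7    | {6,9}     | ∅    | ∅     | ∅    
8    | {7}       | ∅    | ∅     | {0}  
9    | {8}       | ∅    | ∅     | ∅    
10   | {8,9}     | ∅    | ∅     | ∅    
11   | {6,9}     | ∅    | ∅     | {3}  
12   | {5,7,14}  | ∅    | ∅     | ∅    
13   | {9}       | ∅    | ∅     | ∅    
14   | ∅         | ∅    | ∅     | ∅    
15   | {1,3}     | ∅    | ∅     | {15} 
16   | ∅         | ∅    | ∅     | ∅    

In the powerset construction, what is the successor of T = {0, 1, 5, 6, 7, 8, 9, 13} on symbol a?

0 on a → {9}.
No a-transition from 1, 5, 6, 7, 8, 9, 13.
Union after reading a: {9}.
Now take the lambda-closure:
From 9 via lambda: add 8.
From 8 via lambda: add 7.
From 7 via lambda: add 6.
From 6 via lambda: add 0.
From 0 via lambda: add 5, 13.
No new states can be added; the closed set is {0, 5, 6, 7, 8, 9, 13}.

{0, 5, 6, 7, 8, 9, 13}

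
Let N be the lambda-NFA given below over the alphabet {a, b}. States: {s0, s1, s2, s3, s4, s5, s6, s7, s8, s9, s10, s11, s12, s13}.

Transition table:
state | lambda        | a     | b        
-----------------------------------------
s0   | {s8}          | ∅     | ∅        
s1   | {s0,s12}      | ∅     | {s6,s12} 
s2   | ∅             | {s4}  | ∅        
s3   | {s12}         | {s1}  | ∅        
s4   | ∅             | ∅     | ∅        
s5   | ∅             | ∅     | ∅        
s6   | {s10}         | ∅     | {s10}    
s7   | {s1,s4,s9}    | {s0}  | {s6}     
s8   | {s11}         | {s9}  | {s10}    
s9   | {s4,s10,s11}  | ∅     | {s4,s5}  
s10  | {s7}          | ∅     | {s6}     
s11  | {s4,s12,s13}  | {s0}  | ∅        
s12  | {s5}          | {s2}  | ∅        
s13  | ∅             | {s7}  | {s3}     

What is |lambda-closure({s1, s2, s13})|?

Start with {s1, s2, s13}.
From s1 via lambda: add s0, s12.
From s0 via lambda: add s8.
From s12 via lambda: add s5.
From s8 via lambda: add s11.
From s11 via lambda: add s4.
lambda-closure = {s0, s1, s2, s4, s5, s8, s11, s12, s13}, which has 9 states.

9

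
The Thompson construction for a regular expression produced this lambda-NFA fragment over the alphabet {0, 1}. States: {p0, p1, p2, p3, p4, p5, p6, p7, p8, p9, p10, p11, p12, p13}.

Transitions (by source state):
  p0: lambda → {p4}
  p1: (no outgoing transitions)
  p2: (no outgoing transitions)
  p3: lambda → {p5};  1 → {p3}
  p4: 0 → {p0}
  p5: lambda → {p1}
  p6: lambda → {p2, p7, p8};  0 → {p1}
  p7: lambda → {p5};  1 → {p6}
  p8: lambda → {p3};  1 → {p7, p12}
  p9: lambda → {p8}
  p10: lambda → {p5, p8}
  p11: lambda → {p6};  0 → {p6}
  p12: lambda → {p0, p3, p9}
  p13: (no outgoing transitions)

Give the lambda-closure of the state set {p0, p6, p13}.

Start with {p0, p6, p13}.
From p0 via lambda: add p4.
From p6 via lambda: add p2, p7, p8.
From p7 via lambda: add p5.
From p8 via lambda: add p3.
From p5 via lambda: add p1.
No new states can be added; the closed set is {p0, p1, p2, p3, p4, p5, p6, p7, p8, p13}.

{p0, p1, p2, p3, p4, p5, p6, p7, p8, p13}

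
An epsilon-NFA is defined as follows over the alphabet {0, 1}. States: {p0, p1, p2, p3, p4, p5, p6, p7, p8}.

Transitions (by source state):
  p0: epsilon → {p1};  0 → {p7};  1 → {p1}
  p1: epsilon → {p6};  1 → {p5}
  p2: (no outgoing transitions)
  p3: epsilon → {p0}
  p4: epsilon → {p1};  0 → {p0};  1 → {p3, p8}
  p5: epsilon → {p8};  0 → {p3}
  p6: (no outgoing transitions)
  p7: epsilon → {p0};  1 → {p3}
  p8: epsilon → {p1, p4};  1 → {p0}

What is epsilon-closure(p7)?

{p0, p1, p6, p7}

Start with {p7}.
From p7 via epsilon: add p0.
From p0 via epsilon: add p1.
From p1 via epsilon: add p6.
No new states can be added; the closed set is {p0, p1, p6, p7}.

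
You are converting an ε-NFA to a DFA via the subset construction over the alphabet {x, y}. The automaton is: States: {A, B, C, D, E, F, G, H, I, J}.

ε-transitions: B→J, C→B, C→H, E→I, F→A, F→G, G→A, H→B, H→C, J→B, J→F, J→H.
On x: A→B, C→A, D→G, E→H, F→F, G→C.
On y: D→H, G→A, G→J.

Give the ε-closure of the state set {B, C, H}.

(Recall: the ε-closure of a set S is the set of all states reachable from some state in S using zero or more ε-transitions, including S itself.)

{A, B, C, F, G, H, J}

Start with {B, C, H}.
From B via ε: add J.
From J via ε: add F.
From F via ε: add A, G.
No new states can be added; the closed set is {A, B, C, F, G, H, J}.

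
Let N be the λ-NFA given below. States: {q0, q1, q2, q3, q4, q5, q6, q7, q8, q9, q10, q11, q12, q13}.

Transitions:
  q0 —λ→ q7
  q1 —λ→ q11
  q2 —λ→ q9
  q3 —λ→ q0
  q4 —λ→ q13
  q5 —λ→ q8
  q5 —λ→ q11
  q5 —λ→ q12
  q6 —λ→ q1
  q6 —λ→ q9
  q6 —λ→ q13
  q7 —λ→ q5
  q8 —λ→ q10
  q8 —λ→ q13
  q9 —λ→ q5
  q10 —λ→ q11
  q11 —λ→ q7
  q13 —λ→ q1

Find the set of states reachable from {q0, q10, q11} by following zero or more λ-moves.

{q0, q1, q5, q7, q8, q10, q11, q12, q13}

Start with {q0, q10, q11}.
From q0 via λ: add q7.
From q7 via λ: add q5.
From q5 via λ: add q8, q12.
From q8 via λ: add q13.
From q13 via λ: add q1.
No new states can be added; the closed set is {q0, q1, q5, q7, q8, q10, q11, q12, q13}.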